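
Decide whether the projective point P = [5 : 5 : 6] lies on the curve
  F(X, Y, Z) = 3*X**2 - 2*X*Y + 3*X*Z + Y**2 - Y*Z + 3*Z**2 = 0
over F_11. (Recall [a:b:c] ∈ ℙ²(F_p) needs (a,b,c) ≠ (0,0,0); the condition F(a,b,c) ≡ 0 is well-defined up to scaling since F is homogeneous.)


F(5,5,6) ≡ 9 (mod 11); P is NOT on the curve.

Evaluate F(5, 5, 6) term-by-term (mod 11).
  3*X**2 ↦ 3·25·1·1 = 75
  -2*X*Y ↦ -2·5·5·1 = -50
  3*X*Z ↦ 3·5·1·6 = 90
  Y**2 ↦ 1·1·25·1 = 25
  -Y*Z ↦ -1·1·5·6 = -30
  3*Z**2 ↦ 3·1·1·36 = 108
Sum: F(5, 5, 6) = (75) + (-50) + (90) + (25) + (-30) + (108) = 218.
Reducing mod 11: 218 ≡ 9 (mod 11).
Since F(a, b, c) ≡ 9 ≠ 0 (mod 11), P does NOT lie on the curve.


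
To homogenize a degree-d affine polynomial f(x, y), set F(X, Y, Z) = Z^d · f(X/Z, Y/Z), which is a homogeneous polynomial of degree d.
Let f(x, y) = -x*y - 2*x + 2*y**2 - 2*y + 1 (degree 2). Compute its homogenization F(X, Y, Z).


F(X, Y, Z) = -X*Y - 2*X*Z + 2*Y**2 - 2*Y*Z + Z**2

deg(f) = 2.
Substitute x = X/Z, y = Y/Z into f, then multiply by Z^2.
  monomial -1·x^1·y^1 ↦ -1·X^1·Y^1·Z^0.
  monomial -2·x^1·y^0 ↦ -2·X^1·Y^0·Z^1.
  monomial 2·x^0·y^2 ↦ 2·X^0·Y^2·Z^0.
  monomial -2·x^0·y^1 ↦ -2·X^0·Y^1·Z^1.
  monomial 1·x^0·y^0 ↦ 1·X^0·Y^0·Z^2.
Collecting: F(X, Y, Z) = -X*Y - 2*X*Z + 2*Y**2 - 2*Y*Z + Z**2.


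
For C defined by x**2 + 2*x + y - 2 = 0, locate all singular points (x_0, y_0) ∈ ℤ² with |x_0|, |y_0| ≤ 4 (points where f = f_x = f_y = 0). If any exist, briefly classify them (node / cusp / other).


No singular points in the scanned grid; C is smooth there.

Compute partial derivatives:
  f_x = 2*x + 2.
  f_y = 1.
f_y = 1 is a nonzero constant, so f_y never vanishes: no point (x, y) can satisfy f = f_x = f_y = 0. In particular no (x, y) ∈ {−4, ..., 4}² is singular; the curve is smooth.


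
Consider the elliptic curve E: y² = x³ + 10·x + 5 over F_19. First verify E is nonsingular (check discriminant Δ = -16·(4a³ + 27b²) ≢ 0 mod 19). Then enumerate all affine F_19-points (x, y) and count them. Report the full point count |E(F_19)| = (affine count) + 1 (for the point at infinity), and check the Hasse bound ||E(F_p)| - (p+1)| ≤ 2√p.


Affine points = {(0, 9), (0, 10), (1, 4), (1, 15), (3, 9), (3, 10), (5, 3), (5, 16), (7, 0), (9, 8), (9, 11), (14, 1), (14, 18), (16, 9), (16, 10)}; affine count = 15; |E(F_19)| = 16.

Discriminant check: Δ ∝ 4a³ + 27b² = 4·10³ + 27·5² = 4·1000 + 27·25 ≡ 1 (mod 19). Nonzero ⇒ E is nonsingular.
For each x ∈ F_19, compute rhs = x³ + 10·x + 5 mod 19, then count y ∈ F_19 with y² ≡ rhs.
  x = 0: rhs = 5, matching y values: 9, 10 (2 points).
  x = 1: rhs = 16, matching y values: 4, 15 (2 points).
  x = 2: rhs = 14, matching y values: none (0 points).
  x = 3: rhs = 5, matching y values: 9, 10 (2 points).
  x = 4: rhs = 14, matching y values: none (0 points).
  x = 5: rhs = 9, matching y values: 3, 16 (2 points).
  x = 6: rhs = 15, matching y values: none (0 points).
  x = 7: rhs = 0, matching y values: 0 (1 points).
  x = 8: rhs = 8, matching y values: none (0 points).
  x = 9: rhs = 7, matching y values: 8, 11 (2 points).
  x = 10: rhs = 3, matching y values: none (0 points).
  x = 11: rhs = 2, matching y values: none (0 points).
  x = 12: rhs = 10, matching y values: none (0 points).
  x = 13: rhs = 14, matching y values: none (0 points).
  x = 14: rhs = 1, matching y values: 1, 18 (2 points).
  x = 15: rhs = 15, matching y values: none (0 points).
  x = 16: rhs = 5, matching y values: 9, 10 (2 points).
  x = 17: rhs = 15, matching y values: none (0 points).
  x = 18: rhs = 13, matching y values: none (0 points).
Total affine count: 15.
Full point count |E(F_19)| = 15 + 1 = 16.
Hasse bound: |16 − (19+1)| = |-4| = 4 ≤ 2√19 ≈ 8.7178 ✓.


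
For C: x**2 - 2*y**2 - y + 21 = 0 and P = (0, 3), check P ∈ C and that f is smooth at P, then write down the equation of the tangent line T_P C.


Tangent line at P: 39 - 13*y = 0.

Step 1: f(0, 3) = 0, so P lies on C.
Step 2: partial derivatives
  f_x(x, y) = 2*x, f_y(x, y) = -4*y - 1.
  f_x(P) = 0, f_y(P) = -13 (gradient nonzero, so P is smooth).
Step 3: tangent line at P: 0·(x − 0) + -13·(y − 3) = 0.
Expanding: 39 - 13*y = 0.


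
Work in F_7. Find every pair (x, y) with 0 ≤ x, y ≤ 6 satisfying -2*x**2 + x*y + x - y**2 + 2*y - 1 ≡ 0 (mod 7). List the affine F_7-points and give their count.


Affine F_7-points: {(0, 1), (1, 1), (1, 2), (2, 0), (2, 4), (4, 2), (4, 4)}; count = 7.

For each of the 49 pairs (x, y) ∈ F_7², evaluate f(x, y) mod 7. Record the zeros.
  x = 0: [0↦6, 1↦0, 2↦6, 3↦3, 4↦5, 5↦5, 6↦3]  zeros at y ∈ {1}
  x = 1: [0↦5, 1↦0, 2↦0, 3↦5, 4↦1, 5↦2, 6↦1]  zeros at y ∈ {1, 2}
  x = 2: [0↦0, 1↦3, 2↦4, 3↦3, 4↦0, 5↦2, 6↦2]  zeros at y ∈ {0, 4}
  x = 3: [0↦5, 1↦2, 2↦4, 3↦4, 4↦2, 5↦5, 6↦6]  zeros at y ∈ ∅
  x = 4: [0↦6, 1↦4, 2↦0, 3↦1, 4↦0, 5↦4, 6↦6]  zeros at y ∈ {2, 4}
  x = 5: [0↦3, 1↦2, 2↦6, 3↦1, 4↦1, 5↦6, 6↦2]  zeros at y ∈ ∅
  x = 6: [0↦3, 1↦3, 2↦1, 3↦4, 4↦5, 5↦4, 6↦1]  zeros at y ∈ ∅
Collecting zeros: affine points = {(0, 1), (1, 1), (1, 2), (2, 0), (2, 4), (4, 2), (4, 4)}.
Total count |C(F_7)_aff| = 7.


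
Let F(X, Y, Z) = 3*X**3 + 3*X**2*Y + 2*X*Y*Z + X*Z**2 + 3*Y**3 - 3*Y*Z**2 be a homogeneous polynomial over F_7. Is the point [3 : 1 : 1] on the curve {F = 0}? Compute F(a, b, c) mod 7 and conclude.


F(3,1,1) ≡ 5 (mod 7); P is NOT on the curve.

Evaluate F(3, 1, 1) term-by-term (mod 7).
  3*X**3 ↦ 3·27·1·1 = 81
  3*X**2*Y ↦ 3·9·1·1 = 27
  2*X*Y*Z ↦ 2·3·1·1 = 6
  X*Z**2 ↦ 1·3·1·1 = 3
  3*Y**3 ↦ 3·1·1·1 = 3
  -3*Y*Z**2 ↦ -3·1·1·1 = -3
Sum: F(3, 1, 1) = (81) + (27) + (6) + (3) + (3) + (-3) = 117.
Reducing mod 7: 117 ≡ 5 (mod 7).
Since F(a, b, c) ≡ 5 ≠ 0 (mod 7), P does NOT lie on the curve.


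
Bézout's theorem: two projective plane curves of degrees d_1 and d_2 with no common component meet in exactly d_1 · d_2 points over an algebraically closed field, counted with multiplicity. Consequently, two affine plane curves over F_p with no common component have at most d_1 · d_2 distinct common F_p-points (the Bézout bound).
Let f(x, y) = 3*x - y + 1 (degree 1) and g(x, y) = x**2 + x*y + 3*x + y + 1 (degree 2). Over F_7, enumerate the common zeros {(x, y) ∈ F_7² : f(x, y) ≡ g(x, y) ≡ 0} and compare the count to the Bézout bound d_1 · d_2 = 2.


Common zeros: ∅; count = 0; Bézout bound = 2.

deg(f) = 1, deg(g) = 2, so Bézout bound = 2.
Scan x ∈ F_7. For each x, list the y ∈ F_7 with f(x, y) ≡ 0 and those with g(x, y) ≡ 0 (mod 7); the common zeros in that column are the intersection.
  x = 0: f ≡ 0 at y ∈ {1}; g ≡ 0 at y ∈ {6}; common: ∅.
  x = 1: f ≡ 0 at y ∈ {4}; g ≡ 0 at y ∈ {1}; common: ∅.
  x = 2: f ≡ 0 at y ∈ {0}; g ≡ 0 at y ∈ {1}; common: ∅.
  x = 3: f ≡ 0 at y ∈ {3}; g ≡ 0 at y ∈ {4}; common: ∅.
  x = 4: f ≡ 0 at y ∈ {6}; g ≡ 0 at y ∈ {4}; common: ∅.
  x = 5: f ≡ 0 at y ∈ {2}; g ≡ 0 at y ∈ {6}; common: ∅.
  x = 6: f ≡ 0 at y ∈ {5}; g ≡ 0 at y ∈ ∅; common: ∅.
Collecting: common zeros = ∅, so the count is 0.
Comparison with the Bézout bound: 0 ≤ 2 = deg(f)·deg(g), as expected for curves with no common component (the affine F_7-count falls short of the bound because intersections may lie at infinity, over extension fields, or carry multiplicity).


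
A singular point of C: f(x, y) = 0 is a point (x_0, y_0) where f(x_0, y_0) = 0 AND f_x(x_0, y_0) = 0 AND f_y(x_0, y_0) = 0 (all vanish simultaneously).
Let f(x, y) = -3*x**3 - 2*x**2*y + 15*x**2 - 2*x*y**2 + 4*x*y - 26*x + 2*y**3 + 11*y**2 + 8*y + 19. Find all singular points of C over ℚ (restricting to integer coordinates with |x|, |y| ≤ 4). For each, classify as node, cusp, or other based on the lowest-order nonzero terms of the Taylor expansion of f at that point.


Singular points: {(2, -1)}; classification: node.

Compute partial derivatives:
  f_x = -9*x**2 - 4*x*y + 30*x - 2*y**2 + 4*y - 26.
  f_y = -2*x**2 - 4*x*y + 4*x + 6*y**2 + 22*y + 8.
Scan x_0 ∈ {−4, ..., 4}. For each x_0, f_y(x_0, y) is a polynomial in y; find its integer roots y ∈ {−4, ..., 4}, then test f_x and f at those candidates.
  x = -4: f_y(-4, y) = 6*y**2 + 38*y - 40; no integer root y with |y| ≤ 4.
  x = -3: f_y(-3, y) = 6*y**2 + 34*y - 22; no integer root y with |y| ≤ 4.
  x = -2: f_y(-2, y) = 6*y**2 + 30*y - 8; no integer root y with |y| ≤ 4.
  x = -1: f_y(-1, y) = 6*y**2 + 26*y + 2; no integer root y with |y| ≤ 4.
  x = 0: f_y(0, y) = 6*y**2 + 22*y + 8; no integer root y with |y| ≤ 4.
  x = 1: f_y(1, y) = 6*y**2 + 18*y + 10; no integer root y with |y| ≤ 4.
  x = 2: f_y(2, y) = 6*y**2 + 14*y + 8; vanishes at y ∈ {-1}. (2, -1): f_x = 0, f = 0 — SINGULAR.
  x = 3: f_y(3, y) = 6*y**2 + 10*y + 2; no integer root y with |y| ≤ 4.
  x = 4: f_y(4, y) = 6*y**2 + 6*y - 8; no integer root y with |y| ≤ 4.
Only singular point on the grid: (2, -1).
Classify: substitute x = 2 + u, y = -1 + v and expand: f = -3*u**3 - 2*u**2*v - u**2 - 2*u*v**2 + 2*v**3 + v**2.
No constant or linear terms (consistent with a singular point). Quadratic part: -u**2 + v**2. Cubic part: -3*u**3 - 2*u**2*v - 2*u*v**2 + 2*v**3.
The quadratic part v**2 - u**2 = (v − u)(v + u) splits into two distinct linear factors, so there are two distinct tangent lines y − -1 = ±(x − 2) — this is a node (ordinary double point).
Classification: node.


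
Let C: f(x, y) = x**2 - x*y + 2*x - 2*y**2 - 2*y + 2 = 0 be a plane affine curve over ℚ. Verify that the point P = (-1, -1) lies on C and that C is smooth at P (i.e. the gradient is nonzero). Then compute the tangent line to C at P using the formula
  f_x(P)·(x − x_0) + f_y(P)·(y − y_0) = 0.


Tangent line at P: x + 3*y + 4 = 0.

Step 1: f(-1, -1) = 0, so P lies on C.
Step 2: partial derivatives
  f_x(x, y) = 2*x - y + 2, f_y(x, y) = -x - 4*y - 2.
  f_x(P) = 1, f_y(P) = 3 (gradient nonzero, so P is smooth).
Step 3: tangent line at P: 1·(x − -1) + 3·(y − -1) = 0.
Expanding: x + 3*y + 4 = 0.


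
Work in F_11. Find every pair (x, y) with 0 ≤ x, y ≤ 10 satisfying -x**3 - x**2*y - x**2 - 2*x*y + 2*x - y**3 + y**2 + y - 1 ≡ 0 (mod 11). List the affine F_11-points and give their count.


Affine F_11-points: {(0, 1), (0, 10), (2, 6), (2, 7), (2, 10), (4, 7), (7, 3), (8, 0), (8, 5), (8, 7), (9, 1), (9, 10)}; count = 12.

For each of the 121 pairs (x, y) ∈ F_11², evaluate f(x, y) mod 11. Record the zeros.
  x = 0: [0↦10, 1↦0, 2↦8, 3↦6, 4↦10, 5↦3, 6↦1, 7↦9, 8↦10, 9↦9, 10↦0]  zeros at y ∈ {1, 10}
  x = 1: [0↦10, 1↦8, 2↦2, 3↦8, 4↦9, 5↦10, 6↦5, 7↦10, 8↦8, 9↦4, 10↦3]  zeros at y ∈ ∅
  x = 2: [0↦2, 1↦6, 2↦6, 3↦7, 4↦3, 5↦10, 6↦0, 7↦0, 8↦4, 9↦6, 10↦0]  zeros at y ∈ {6, 7, 10}
  x = 3: [0↦2, 1↦10, 2↦3, 3↦8, 4↦8, 5↦8, 6↦2, 7↦6, 8↦3, 9↦9, 10↦7]  zeros at y ∈ ∅
  x = 4: [0↦4, 1↦3, 2↦9, 3↦5, 4↦7, 5↦9, 6↦5, 7↦0, 8↦10, 9↦7, 10↦7]  zeros at y ∈ {7}
  x = 5: [0↦2, 1↦1, 2↦7, 3↦3, 4↦5, 5↦7, 6↦3, 7↦9, 8↦8, 9↦5, 10↦5]  zeros at y ∈ ∅
  x = 6: [0↦1, 1↦9, 2↦2, 3↦7, 4↦7, 5↦7, 6↦1, 7↦5, 8↦2, 9↦8, 10↦6]  zeros at y ∈ ∅
  x = 7: [0↦6, 1↦10, 2↦10, 3↦0, 4↦7, 5↦3, 6↦4, 7↦4, 8↦8, 9↦10, 10↦4]  zeros at y ∈ {3}
  x = 8: [0↦0, 1↦9, 2↦3, 3↦9, 4↦10, 5↦0, 6↦6, 7↦0, 8↦9, 9↦5, 10↦4]  zeros at y ∈ {0, 5, 7}
  x = 9: [0↦10, 1↦0, 2↦8, 3↦6, 4↦10, 5↦3, 6↦1, 7↦9, 8↦10, 9↦9, 10↦0]  zeros at y ∈ {1, 10}
  x = 10: [0↦8, 1↦10, 2↦8, 3↦7, 4↦1, 5↦6, 6↦5, 7↦3, 8↦5, 9↦5, 10↦8]  zeros at y ∈ ∅
Collecting zeros: affine points = {(0, 1), (0, 10), (2, 6), (2, 7), (2, 10), (4, 7), (7, 3), (8, 0), (8, 5), (8, 7), (9, 1), (9, 10)}.
Total count |C(F_11)_aff| = 12.


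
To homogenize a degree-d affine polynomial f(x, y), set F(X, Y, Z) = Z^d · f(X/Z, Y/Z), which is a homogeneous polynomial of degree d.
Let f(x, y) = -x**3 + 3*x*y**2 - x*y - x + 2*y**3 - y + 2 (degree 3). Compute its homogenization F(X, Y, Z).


F(X, Y, Z) = -X**3 + 3*X*Y**2 - X*Y*Z - X*Z**2 + 2*Y**3 - Y*Z**2 + 2*Z**3

deg(f) = 3.
Substitute x = X/Z, y = Y/Z into f, then multiply by Z^3.
  monomial -1·x^3·y^0 ↦ -1·X^3·Y^0·Z^0.
  monomial 3·x^1·y^2 ↦ 3·X^1·Y^2·Z^0.
  monomial -1·x^1·y^1 ↦ -1·X^1·Y^1·Z^1.
  monomial -1·x^1·y^0 ↦ -1·X^1·Y^0·Z^2.
  monomial 2·x^0·y^3 ↦ 2·X^0·Y^3·Z^0.
  monomial -1·x^0·y^1 ↦ -1·X^0·Y^1·Z^2.
  monomial 2·x^0·y^0 ↦ 2·X^0·Y^0·Z^3.
Collecting: F(X, Y, Z) = -X**3 + 3*X*Y**2 - X*Y*Z - X*Z**2 + 2*Y**3 - Y*Z**2 + 2*Z**3.


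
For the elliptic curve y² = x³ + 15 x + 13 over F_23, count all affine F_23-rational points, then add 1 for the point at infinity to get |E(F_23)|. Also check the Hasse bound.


Affine points = {(0, 6), (0, 17), (1, 11), (1, 12), (3, 4), (3, 19), (5, 11), (5, 12), (7, 1), (7, 22), (8, 1), (8, 22), (9, 7), (9, 16), (10, 6), (10, 17), (12, 9), (12, 14), (13, 6), (13, 17), (14, 0), (15, 5), (15, 18), (16, 5), (16, 18), (17, 11), (17, 12), (19, 2), (19, 21)}; affine count = 29; |E(F_23)| = 30.

Discriminant check: Δ ∝ 4a³ + 27b² = 4·15³ + 27·13² = 4·3375 + 27·169 ≡ 8 (mod 23). Nonzero ⇒ E is nonsingular.
For each x ∈ F_23, compute rhs = x³ + 15·x + 13 mod 23, then count y ∈ F_23 with y² ≡ rhs.
  x = 0: rhs = 13, matching y values: 6, 17 (2 points).
  x = 1: rhs = 6, matching y values: 11, 12 (2 points).
  x = 2: rhs = 5, matching y values: none (0 points).
  x = 3: rhs = 16, matching y values: 4, 19 (2 points).
  x = 4: rhs = 22, matching y values: none (0 points).
  x = 5: rhs = 6, matching y values: 11, 12 (2 points).
  x = 6: rhs = 20, matching y values: none (0 points).
  x = 7: rhs = 1, matching y values: 1, 22 (2 points).
  x = 8: rhs = 1, matching y values: 1, 22 (2 points).
  x = 9: rhs = 3, matching y values: 7, 16 (2 points).
  x = 10: rhs = 13, matching y values: 6, 17 (2 points).
  x = 11: rhs = 14, matching y values: none (0 points).
  x = 12: rhs = 12, matching y values: 9, 14 (2 points).
  x = 13: rhs = 13, matching y values: 6, 17 (2 points).
  x = 14: rhs = 0, matching y values: 0 (1 points).
  x = 15: rhs = 2, matching y values: 5, 18 (2 points).
  x = 16: rhs = 2, matching y values: 5, 18 (2 points).
  x = 17: rhs = 6, matching y values: 11, 12 (2 points).
  x = 18: rhs = 20, matching y values: none (0 points).
  x = 19: rhs = 4, matching y values: 2, 21 (2 points).
  x = 20: rhs = 10, matching y values: none (0 points).
  x = 21: rhs = 21, matching y values: none (0 points).
  x = 22: rhs = 20, matching y values: none (0 points).
Total affine count: 29.
Full point count |E(F_23)| = 29 + 1 = 30.
Hasse bound: |30 − (23+1)| = |6| = 6 ≤ 2√23 ≈ 9.5917 ✓.


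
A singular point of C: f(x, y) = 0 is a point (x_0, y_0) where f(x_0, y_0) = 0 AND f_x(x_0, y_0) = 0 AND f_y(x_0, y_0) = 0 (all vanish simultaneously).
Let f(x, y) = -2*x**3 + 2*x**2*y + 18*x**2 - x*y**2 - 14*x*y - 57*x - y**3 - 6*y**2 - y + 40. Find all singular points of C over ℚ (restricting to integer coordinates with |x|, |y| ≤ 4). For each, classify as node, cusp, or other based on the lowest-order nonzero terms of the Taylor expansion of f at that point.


Singular points: {(2, -3)}; classification: cusp.

Compute partial derivatives:
  f_x = -6*x**2 + 4*x*y + 36*x - y**2 - 14*y - 57.
  f_y = 2*x**2 - 2*x*y - 14*x - 3*y**2 - 12*y - 1.
Scan x_0 ∈ {−4, ..., 4}. For each x_0, f_y(x_0, y) is a polynomial in y; find its integer roots y ∈ {−4, ..., 4}, then test f_x and f at those candidates.
  x = -4: f_y(-4, y) = -3*y**2 - 4*y + 87; no integer root y with |y| ≤ 4.
  x = -3: f_y(-3, y) = -3*y**2 - 6*y + 59; no integer root y with |y| ≤ 4.
  x = -2: f_y(-2, y) = -3*y**2 - 8*y + 35; no integer root y with |y| ≤ 4.
  x = -1: f_y(-1, y) = -3*y**2 - 10*y + 15; no integer root y with |y| ≤ 4.
  x = 0: f_y(0, y) = -3*y**2 - 12*y - 1; no integer root y with |y| ≤ 4.
  x = 1: f_y(1, y) = -3*y**2 - 14*y - 13; no integer root y with |y| ≤ 4.
  x = 2: f_y(2, y) = -3*y**2 - 16*y - 21; vanishes at y ∈ {-3}. (2, -3): f_x = 0, f = 0 — SINGULAR.
  x = 3: f_y(3, y) = -3*y**2 - 18*y - 25; no integer root y with |y| ≤ 4.
  x = 4: f_y(4, y) = -3*y**2 - 20*y - 25; no integer root y with |y| ≤ 4.
Only singular point on the grid: (2, -3).
Classify: substitute x = 2 + u, y = -3 + v and expand: f = -2*u**3 + 2*u**2*v - u*v**2 - v**3 + v**2.
No constant or linear terms (consistent with a singular point). Quadratic part: v**2. Cubic part: -2*u**3 + 2*u**2*v - u*v**2 - v**3.
The quadratic part v**2 is a perfect square, so there is a single (double) tangent line v = 0, i.e. y = -3. Restricting the cubic part to that line (v = 0) leaves -2*u**3 ≠ 0, so f is not divisible by v and the branch is v² ≈ 2*u**3 to lowest order — this is a cusp.
Classification: cusp.


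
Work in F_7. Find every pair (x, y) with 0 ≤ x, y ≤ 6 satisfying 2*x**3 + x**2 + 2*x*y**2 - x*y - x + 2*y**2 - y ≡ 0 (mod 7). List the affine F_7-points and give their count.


Affine F_7-points: {(0, 0), (0, 4), (1, 2), (2, 1), (2, 3), (3, 2), (4, 0), (4, 4), (6, 0), (6, 1), (6, 2), (6, 3), (6, 4), (6, 5), (6, 6)}; count = 15.

For each of the 49 pairs (x, y) ∈ F_7², evaluate f(x, y) mod 7. Record the zeros.
  x = 0: [0↦0, 1↦1, 2↦6, 3↦1, 4↦0, 5↦3, 6↦3]  zeros at y ∈ {0, 4}
  x = 1: [0↦2, 1↦4, 2↦0, 3↦4, 4↦2, 5↦1, 6↦1]  zeros at y ∈ {2}
  x = 2: [0↦4, 1↦0, 2↦1, 3↦0, 4↦4, 5↦6, 6↦6]  zeros at y ∈ {1, 3}
  x = 3: [0↦4, 1↦1, 2↦0, 3↦1, 4↦4, 5↦2, 6↦2]  zeros at y ∈ {2}
  x = 4: [0↦0, 1↦5, 2↦2, 3↦5, 4↦0, 5↦1, 6↦1]  zeros at y ∈ {0, 4}
  x = 5: [0↦4, 1↦3, 2↦5, 3↦3, 4↦4, 5↦1, 6↦1]  zeros at y ∈ ∅
  x = 6: [0↦0, 1↦0, 2↦0, 3↦0, 4↦0, 5↦0, 6↦0]  zeros at y ∈ {0, 1, 2, 3, 4, 5, 6}
Collecting zeros: affine points = {(0, 0), (0, 4), (1, 2), (2, 1), (2, 3), (3, 2), (4, 0), (4, 4), (6, 0), (6, 1), (6, 2), (6, 3), (6, 4), (6, 5), (6, 6)}.
Total count |C(F_7)_aff| = 15.


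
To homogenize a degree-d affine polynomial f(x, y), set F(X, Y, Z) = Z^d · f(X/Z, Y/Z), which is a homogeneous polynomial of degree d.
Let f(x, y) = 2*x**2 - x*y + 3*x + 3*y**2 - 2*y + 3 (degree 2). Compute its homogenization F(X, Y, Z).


F(X, Y, Z) = 2*X**2 - X*Y + 3*X*Z + 3*Y**2 - 2*Y*Z + 3*Z**2

deg(f) = 2.
Substitute x = X/Z, y = Y/Z into f, then multiply by Z^2.
  monomial 2·x^2·y^0 ↦ 2·X^2·Y^0·Z^0.
  monomial -1·x^1·y^1 ↦ -1·X^1·Y^1·Z^0.
  monomial 3·x^1·y^0 ↦ 3·X^1·Y^0·Z^1.
  monomial 3·x^0·y^2 ↦ 3·X^0·Y^2·Z^0.
  monomial -2·x^0·y^1 ↦ -2·X^0·Y^1·Z^1.
  monomial 3·x^0·y^0 ↦ 3·X^0·Y^0·Z^2.
Collecting: F(X, Y, Z) = 2*X**2 - X*Y + 3*X*Z + 3*Y**2 - 2*Y*Z + 3*Z**2.


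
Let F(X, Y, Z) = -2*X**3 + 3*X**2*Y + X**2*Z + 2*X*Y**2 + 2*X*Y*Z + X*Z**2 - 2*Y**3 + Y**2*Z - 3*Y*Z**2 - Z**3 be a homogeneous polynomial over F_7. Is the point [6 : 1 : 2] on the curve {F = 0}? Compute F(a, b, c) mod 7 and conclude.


F(6,1,2) ≡ 5 (mod 7); P is NOT on the curve.

Evaluate F(6, 1, 2) term-by-term (mod 7).
  -2*X**3 ↦ -2·216·1·1 = -432
  3*X**2*Y ↦ 3·36·1·1 = 108
  X**2*Z ↦ 1·36·1·2 = 72
  2*X*Y**2 ↦ 2·6·1·1 = 12
  2*X*Y*Z ↦ 2·6·1·2 = 24
  X*Z**2 ↦ 1·6·1·4 = 24
  -2*Y**3 ↦ -2·1·1·1 = -2
  Y**2*Z ↦ 1·1·1·2 = 2
  -3*Y*Z**2 ↦ -3·1·1·4 = -12
  -Z**3 ↦ -1·1·1·8 = -8
Sum: F(6, 1, 2) = (-432) + (108) + (72) + (12) + (24) + (24) + (-2) + (2) + (-12) + (-8) = -212.
Reducing mod 7: -212 ≡ 5 (mod 7).
Since F(a, b, c) ≡ 5 ≠ 0 (mod 7), P does NOT lie on the curve.


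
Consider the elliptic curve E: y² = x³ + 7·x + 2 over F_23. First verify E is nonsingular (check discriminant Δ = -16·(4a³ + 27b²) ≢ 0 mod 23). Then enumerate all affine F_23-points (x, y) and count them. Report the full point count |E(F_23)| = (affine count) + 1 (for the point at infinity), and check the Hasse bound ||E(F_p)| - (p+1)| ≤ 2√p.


Affine points = {(0, 5), (0, 18), (2, 1), (2, 22), (3, 2), (3, 21), (4, 5), (4, 18), (5, 1), (5, 22), (7, 7), (7, 16), (8, 8), (8, 15), (9, 9), (9, 14), (13, 6), (13, 17), (15, 3), (15, 20), (16, 1), (16, 22), (18, 7), (18, 16), (19, 5), (19, 18), (20, 0), (21, 7), (21, 16)}; affine count = 29; |E(F_23)| = 30.

Discriminant check: Δ ∝ 4a³ + 27b² = 4·7³ + 27·2² = 4·343 + 27·4 ≡ 8 (mod 23). Nonzero ⇒ E is nonsingular.
For each x ∈ F_23, compute rhs = x³ + 7·x + 2 mod 23, then count y ∈ F_23 with y² ≡ rhs.
  x = 0: rhs = 2, matching y values: 5, 18 (2 points).
  x = 1: rhs = 10, matching y values: none (0 points).
  x = 2: rhs = 1, matching y values: 1, 22 (2 points).
  x = 3: rhs = 4, matching y values: 2, 21 (2 points).
  x = 4: rhs = 2, matching y values: 5, 18 (2 points).
  x = 5: rhs = 1, matching y values: 1, 22 (2 points).
  x = 6: rhs = 7, matching y values: none (0 points).
  x = 7: rhs = 3, matching y values: 7, 16 (2 points).
  x = 8: rhs = 18, matching y values: 8, 15 (2 points).
  x = 9: rhs = 12, matching y values: 9, 14 (2 points).
  x = 10: rhs = 14, matching y values: none (0 points).
  x = 11: rhs = 7, matching y values: none (0 points).
  x = 12: rhs = 20, matching y values: none (0 points).
  x = 13: rhs = 13, matching y values: 6, 17 (2 points).
  x = 14: rhs = 15, matching y values: none (0 points).
  x = 15: rhs = 9, matching y values: 3, 20 (2 points).
  x = 16: rhs = 1, matching y values: 1, 22 (2 points).
  x = 17: rhs = 20, matching y values: none (0 points).
  x = 18: rhs = 3, matching y values: 7, 16 (2 points).
  x = 19: rhs = 2, matching y values: 5, 18 (2 points).
  x = 20: rhs = 0, matching y values: 0 (1 points).
  x = 21: rhs = 3, matching y values: 7, 16 (2 points).
  x = 22: rhs = 17, matching y values: none (0 points).
Total affine count: 29.
Full point count |E(F_23)| = 29 + 1 = 30.
Hasse bound: |30 − (23+1)| = |6| = 6 ≤ 2√23 ≈ 9.5917 ✓.


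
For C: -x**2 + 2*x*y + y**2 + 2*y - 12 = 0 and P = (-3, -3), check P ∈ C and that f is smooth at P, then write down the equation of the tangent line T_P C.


Tangent line at P: -10*y - 30 = 0.

Step 1: f(-3, -3) = 0, so P lies on C.
Step 2: partial derivatives
  f_x(x, y) = -2*x + 2*y, f_y(x, y) = 2*x + 2*y + 2.
  f_x(P) = 0, f_y(P) = -10 (gradient nonzero, so P is smooth).
Step 3: tangent line at P: 0·(x − -3) + -10·(y − -3) = 0.
Expanding: -10*y - 30 = 0.


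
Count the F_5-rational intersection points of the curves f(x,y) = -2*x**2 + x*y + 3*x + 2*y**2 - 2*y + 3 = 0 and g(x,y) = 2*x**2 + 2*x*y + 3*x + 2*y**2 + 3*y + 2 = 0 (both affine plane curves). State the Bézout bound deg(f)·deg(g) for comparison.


Common zeros: {(1, 2)}; count = 1; Bézout bound = 4.

deg(f) = 2, deg(g) = 2, so Bézout bound = 4.
Scan x ∈ F_5. For each x, list the y ∈ F_5 with f(x, y) ≡ 0 and those with g(x, y) ≡ 0 (mod 5); the common zeros in that column are the intersection.
  x = 0: f ≡ 0 at y ∈ {3}; g ≡ 0 at y ∈ ∅; common: ∅.
  x = 1: f ≡ 0 at y ∈ {1, 2}; g ≡ 0 at y ∈ {2, 3}; common: {2}.
  x = 2: f ≡ 0 at y ∈ ∅; g ≡ 0 at y ∈ {1, 3}; common: ∅.
  x = 3: f ≡ 0 at y ∈ {3, 4}; g ≡ 0 at y ∈ {1, 2}; common: ∅.
  x = 4: f ≡ 0 at y ∈ {2}; g ≡ 0 at y ∈ ∅; common: ∅.
Collecting: common zeros = {(1, 2)}, so the count is 1.
Comparison with the Bézout bound: 1 ≤ 4 = deg(f)·deg(g), as expected for curves with no common component (the affine F_5-count falls short of the bound because intersections may lie at infinity, over extension fields, or carry multiplicity).


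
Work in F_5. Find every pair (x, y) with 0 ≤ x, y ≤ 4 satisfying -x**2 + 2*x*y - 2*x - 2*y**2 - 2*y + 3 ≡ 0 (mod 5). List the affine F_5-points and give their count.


Affine F_5-points: {(1, 0), (2, 0), (2, 1), (3, 1)}; count = 4.

For each of the 25 pairs (x, y) ∈ F_5², evaluate f(x, y) mod 5. Record the zeros.
  x = 0: [0↦3, 1↦4, 2↦1, 3↦4, 4↦3]  zeros at y ∈ ∅
  x = 1: [0↦0, 1↦3, 2↦2, 3↦2, 4↦3]  zeros at y ∈ {0}
  x = 2: [0↦0, 1↦0, 2↦1, 3↦3, 4↦1]  zeros at y ∈ {0, 1}
  x = 3: [0↦3, 1↦0, 2↦3, 3↦2, 4↦2]  zeros at y ∈ {1}
  x = 4: [0↦4, 1↦3, 2↦3, 3↦4, 4↦1]  zeros at y ∈ ∅
Collecting zeros: affine points = {(1, 0), (2, 0), (2, 1), (3, 1)}.
Total count |C(F_5)_aff| = 4.


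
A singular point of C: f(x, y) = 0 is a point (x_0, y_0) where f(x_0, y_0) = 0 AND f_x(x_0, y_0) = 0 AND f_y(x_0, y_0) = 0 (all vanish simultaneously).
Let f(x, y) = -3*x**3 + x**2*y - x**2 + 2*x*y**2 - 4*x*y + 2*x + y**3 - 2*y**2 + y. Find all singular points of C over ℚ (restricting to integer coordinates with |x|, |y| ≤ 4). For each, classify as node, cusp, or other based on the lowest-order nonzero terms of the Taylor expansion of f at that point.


Singular points: {(0, 1)}; classification: cusp.

Compute partial derivatives:
  f_x = -9*x**2 + 2*x*y - 2*x + 2*y**2 - 4*y + 2.
  f_y = x**2 + 4*x*y - 4*x + 3*y**2 - 4*y + 1.
Scan x_0 ∈ {−4, ..., 4}. For each x_0, f_y(x_0, y) is a polynomial in y; find its integer roots y ∈ {−4, ..., 4}, then test f_x and f at those candidates.
  x = -4: f_y(-4, y) = 3*y**2 - 20*y + 33; vanishes at y ∈ {3}. (-4, 3): f_x = -152 ≠ 0.
  x = -3: f_y(-3, y) = 3*y**2 - 16*y + 22; no integer root y with |y| ≤ 4.
  x = -2: f_y(-2, y) = 3*y**2 - 12*y + 13; no integer root y with |y| ≤ 4.
  x = -1: f_y(-1, y) = 3*y**2 - 8*y + 6; no integer root y with |y| ≤ 4.
  x = 0: f_y(0, y) = 3*y**2 - 4*y + 1; vanishes at y ∈ {1}. (0, 1): f_x = 0, f = 0 — SINGULAR.
  x = 1: f_y(1, y) = 3*y**2 - 2; no integer root y with |y| ≤ 4.
  x = 2: f_y(2, y) = 3*y**2 + 4*y - 3; no integer root y with |y| ≤ 4.
  x = 3: f_y(3, y) = 3*y**2 + 8*y - 2; no integer root y with |y| ≤ 4.
  x = 4: f_y(4, y) = 3*y**2 + 12*y + 1; no integer root y with |y| ≤ 4.
Only singular point on the grid: (0, 1).
Classify: substitute x = 0 + u, y = 1 + v and expand: f = -3*u**3 + u**2*v + 2*u*v**2 + v**3 + v**2.
No constant or linear terms (consistent with a singular point). Quadratic part: v**2. Cubic part: -3*u**3 + u**2*v + 2*u*v**2 + v**3.
The quadratic part v**2 is a perfect square, so there is a single (double) tangent line v = 0, i.e. y = 1. Restricting the cubic part to that line (v = 0) leaves -3*u**3 ≠ 0, so f is not divisible by v and the branch is v² ≈ 3*u**3 to lowest order — this is a cusp.
Classification: cusp.


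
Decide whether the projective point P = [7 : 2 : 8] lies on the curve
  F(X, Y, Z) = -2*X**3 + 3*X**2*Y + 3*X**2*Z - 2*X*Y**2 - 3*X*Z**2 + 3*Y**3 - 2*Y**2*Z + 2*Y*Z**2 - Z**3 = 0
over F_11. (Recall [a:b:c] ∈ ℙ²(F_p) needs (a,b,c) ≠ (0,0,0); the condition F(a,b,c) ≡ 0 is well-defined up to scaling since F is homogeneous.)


F(7,2,8) ≡ 1 (mod 11); P is NOT on the curve.

Evaluate F(7, 2, 8) term-by-term (mod 11).
  -2*X**3 ↦ -2·343·1·1 = -686
  3*X**2*Y ↦ 3·49·2·1 = 294
  3*X**2*Z ↦ 3·49·1·8 = 1176
  -2*X*Y**2 ↦ -2·7·4·1 = -56
  -3*X*Z**2 ↦ -3·7·1·64 = -1344
  3*Y**3 ↦ 3·1·8·1 = 24
  -2*Y**2*Z ↦ -2·1·4·8 = -64
  2*Y*Z**2 ↦ 2·1·2·64 = 256
  -Z**3 ↦ -1·1·1·512 = -512
Sum: F(7, 2, 8) = (-686) + (294) + (1176) + (-56) + (-1344) + (24) + (-64) + (256) + (-512) = -912.
Reducing mod 11: -912 ≡ 1 (mod 11).
Since F(a, b, c) ≡ 1 ≠ 0 (mod 11), P does NOT lie on the curve.


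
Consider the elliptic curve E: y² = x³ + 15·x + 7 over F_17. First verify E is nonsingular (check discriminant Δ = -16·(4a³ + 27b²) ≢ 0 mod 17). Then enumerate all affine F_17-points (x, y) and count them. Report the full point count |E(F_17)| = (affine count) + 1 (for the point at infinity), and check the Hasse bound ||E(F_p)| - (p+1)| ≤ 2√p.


Affine points = {(7, 8), (7, 9), (9, 2), (9, 15), (10, 1), (10, 16), (13, 6), (13, 11), (16, 5), (16, 12)}; affine count = 10; |E(F_17)| = 11.

Discriminant check: Δ ∝ 4a³ + 27b² = 4·15³ + 27·7² = 4·3375 + 27·49 ≡ 16 (mod 17). Nonzero ⇒ E is nonsingular.
For each x ∈ F_17, compute rhs = x³ + 15·x + 7 mod 17, then count y ∈ F_17 with y² ≡ rhs.
  x = 0: rhs = 7, matching y values: none (0 points).
  x = 1: rhs = 6, matching y values: none (0 points).
  x = 2: rhs = 11, matching y values: none (0 points).
  x = 3: rhs = 11, matching y values: none (0 points).
  x = 4: rhs = 12, matching y values: none (0 points).
  x = 5: rhs = 3, matching y values: none (0 points).
  x = 6: rhs = 7, matching y values: none (0 points).
  x = 7: rhs = 13, matching y values: 8, 9 (2 points).
  x = 8: rhs = 10, matching y values: none (0 points).
  x = 9: rhs = 4, matching y values: 2, 15 (2 points).
  x = 10: rhs = 1, matching y values: 1, 16 (2 points).
  x = 11: rhs = 7, matching y values: none (0 points).
  x = 12: rhs = 11, matching y values: none (0 points).
  x = 13: rhs = 2, matching y values: 6, 11 (2 points).
  x = 14: rhs = 3, matching y values: none (0 points).
  x = 15: rhs = 3, matching y values: none (0 points).
  x = 16: rhs = 8, matching y values: 5, 12 (2 points).
Total affine count: 10.
Full point count |E(F_17)| = 10 + 1 = 11.
Hasse bound: |11 − (17+1)| = |-7| = 7 ≤ 2√17 ≈ 8.2462 ✓.


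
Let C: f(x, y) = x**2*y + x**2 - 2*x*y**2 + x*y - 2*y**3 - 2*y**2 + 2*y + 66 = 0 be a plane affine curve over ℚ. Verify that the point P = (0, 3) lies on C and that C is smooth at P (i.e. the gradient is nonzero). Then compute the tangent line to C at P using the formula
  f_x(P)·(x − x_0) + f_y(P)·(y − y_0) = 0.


Tangent line at P: -15*x - 64*y + 192 = 0.

Step 1: f(0, 3) = 0, so P lies on C.
Step 2: partial derivatives
  f_x(x, y) = 2*x*y + 2*x - 2*y**2 + y, f_y(x, y) = x**2 - 4*x*y + x - 6*y**2 - 4*y + 2.
  f_x(P) = -15, f_y(P) = -64 (gradient nonzero, so P is smooth).
Step 3: tangent line at P: -15·(x − 0) + -64·(y − 3) = 0.
Expanding: -15*x - 64*y + 192 = 0.


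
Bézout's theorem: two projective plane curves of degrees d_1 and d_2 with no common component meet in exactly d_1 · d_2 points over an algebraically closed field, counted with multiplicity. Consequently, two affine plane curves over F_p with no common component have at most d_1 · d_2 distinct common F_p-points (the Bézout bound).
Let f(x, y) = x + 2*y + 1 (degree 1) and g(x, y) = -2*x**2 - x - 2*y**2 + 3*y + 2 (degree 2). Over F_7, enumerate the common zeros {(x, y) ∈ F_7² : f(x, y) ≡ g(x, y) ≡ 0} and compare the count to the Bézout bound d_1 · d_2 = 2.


Common zeros: {(0, 3)}; count = 1; Bézout bound = 2.

deg(f) = 1, deg(g) = 2, so Bézout bound = 2.
Scan x ∈ F_7. For each x, list the y ∈ F_7 with f(x, y) ≡ 0 and those with g(x, y) ≡ 0 (mod 7); the common zeros in that column are the intersection.
  x = 0: f ≡ 0 at y ∈ {3}; g ≡ 0 at y ∈ {2, 3}; common: {3}.
  x = 1: f ≡ 0 at y ∈ {6}; g ≡ 0 at y ∈ {1, 4}; common: ∅.
  x = 2: f ≡ 0 at y ∈ {2}; g ≡ 0 at y ∈ {1, 4}; common: ∅.
  x = 3: f ≡ 0 at y ∈ {5}; g ≡ 0 at y ∈ {2, 3}; common: ∅.
  x = 4: f ≡ 0 at y ∈ {1}; g ≡ 0 at y ∈ ∅; common: ∅.
  x = 5: f ≡ 0 at y ∈ {4}; g ≡ 0 at y ∈ ∅; common: ∅.
  x = 6: f ≡ 0 at y ∈ {0}; g ≡ 0 at y ∈ ∅; common: ∅.
Collecting: common zeros = {(0, 3)}, so the count is 1.
Comparison with the Bézout bound: 1 ≤ 2 = deg(f)·deg(g), as expected for curves with no common component (the affine F_7-count falls short of the bound because intersections may lie at infinity, over extension fields, or carry multiplicity).


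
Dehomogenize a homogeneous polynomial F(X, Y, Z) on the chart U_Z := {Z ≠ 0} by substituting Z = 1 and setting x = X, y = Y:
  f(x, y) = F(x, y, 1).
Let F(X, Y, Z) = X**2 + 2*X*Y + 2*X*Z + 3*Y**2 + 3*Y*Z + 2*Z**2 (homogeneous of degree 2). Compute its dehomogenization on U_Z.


f(x, y) = x**2 + 2*x*y + 2*x + 3*y**2 + 3*y + 2

On U_Z we set Z = 1. Each monomial c·X^i·Y^j·Z^k in F becomes c·x^i·y^j·1^k = c·x^i·y^j.
Substituting Z = 1: F(X, Y, 1) = x**2 + 2*x*y + 2*x + 3*y**2 + 3*y + 2.
Note: deg(f) ≤ deg(F) = 2; strict inequality happens when F is divisible by Z (lost terms).


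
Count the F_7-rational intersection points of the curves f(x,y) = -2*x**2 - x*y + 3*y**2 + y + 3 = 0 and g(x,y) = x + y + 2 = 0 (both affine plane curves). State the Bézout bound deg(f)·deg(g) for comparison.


Common zeros: {(1, 4), (3, 2)}; count = 2; Bézout bound = 2.

deg(f) = 2, deg(g) = 1, so Bézout bound = 2.
Scan x ∈ F_7. For each x, list the y ∈ F_7 with f(x, y) ≡ 0 and those with g(x, y) ≡ 0 (mod 7); the common zeros in that column are the intersection.
  x = 0: f ≡ 0 at y ∈ {1}; g ≡ 0 at y ∈ {5}; common: ∅.
  x = 1: f ≡ 0 at y ∈ {3, 4}; g ≡ 0 at y ∈ {4}; common: {4}.
  x = 2: f ≡ 0 at y ∈ ∅; g ≡ 0 at y ∈ {3}; common: ∅.
  x = 3: f ≡ 0 at y ∈ {1, 2}; g ≡ 0 at y ∈ {2}; common: {2}.
  x = 4: f ≡ 0 at y ∈ {4}; g ≡ 0 at y ∈ {1}; common: ∅.
  x = 5: f ≡ 0 at y ∈ ∅; g ≡ 0 at y ∈ {0}; common: ∅.
  x = 6: f ≡ 0 at y ∈ ∅; g ≡ 0 at y ∈ {6}; common: ∅.
Collecting: common zeros = {(1, 4), (3, 2)}, so the count is 2.
Comparison with the Bézout bound: 2 ≤ 2 = deg(f)·deg(g), as expected for curves with no common component (the bound is attained).


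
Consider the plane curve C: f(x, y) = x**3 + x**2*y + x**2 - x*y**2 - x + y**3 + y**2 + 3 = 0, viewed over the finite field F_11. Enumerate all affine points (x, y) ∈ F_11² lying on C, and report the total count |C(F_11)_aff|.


Affine F_11-points: {(2, 4), (3, 1), (4, 5), (6, 5), (7, 6), (8, 9), (9, 8), (10, 2)}; count = 8.

For each of the 121 pairs (x, y) ∈ F_11², evaluate f(x, y) mod 11. Record the zeros.
  x = 0: [0↦3, 1↦5, 2↦4, 3↦6, 4↦6, 5↦10, 6↦2, 7↦10, 8↦7, 9↦10, 10↦3]  zeros at y ∈ ∅
  x = 1: [0↦4, 1↦6, 2↦3, 3↦1, 4↦6, 5↦2, 6↦6, 7↦2, 8↦7, 9↦5, 10↦2]  zeros at y ∈ ∅
  x = 2: [0↦2, 1↦6, 2↦3, 3↦10, 4↦0, 5↦1, 6↦8, 7↦5, 8↦9, 9↦4, 10↦7]  zeros at y ∈ {4}
  x = 3: [0↦3, 1↦0, 2↦10, 3↦6, 4↦5, 5↦2, 6↦3, 7↦3, 8↦8, 9↦2, 10↦2]  zeros at y ∈ {1}
  x = 4: [0↦2, 1↦5, 2↦8, 3↦6, 4↦5, 5↦0, 6↦8, 7↦2, 8↦10, 9↦5, 10↦4]  zeros at y ∈ {5}
  x = 5: [0↦5, 1↦5, 2↦3, 3↦5, 4↦6, 5↦1, 6↦7, 7↦8, 8↦10, 9↦8, 10↦8]  zeros at y ∈ ∅
  x = 6: [0↦7, 1↦6, 2↦1, 3↦9, 4↦3, 5↦0, 6↦6, 7↦5, 8↦3, 9↦6, 10↦9]  zeros at y ∈ {5}
  x = 7: [0↦3, 1↦3, 2↦8, 3↦2, 4↦2, 5↦3, 6↦0, 7↦10, 8↦6, 9↦5, 10↦2]  zeros at y ∈ {6}
  x = 8: [0↦10, 1↦2, 2↦8, 3↦1, 4↦9, 5↦5, 6↦6, 7↦7, 8↦3, 9↦0, 10↦4]  zeros at y ∈ {9}
  x = 9: [0↦1, 1↦9, 2↦7, 3↦1, 4↦8, 5↦1, 6↦8, 7↦2, 8↦0, 9↦8, 10↦10]  zeros at y ∈ {8}
  x = 10: [0↦4, 1↦8, 2↦0, 3↦8, 4↦5, 5↦8, 6↦1, 7↦1, 8↦3, 9↦2, 10↦4]  zeros at y ∈ {2}
Collecting zeros: affine points = {(2, 4), (3, 1), (4, 5), (6, 5), (7, 6), (8, 9), (9, 8), (10, 2)}.
Total count |C(F_11)_aff| = 8.


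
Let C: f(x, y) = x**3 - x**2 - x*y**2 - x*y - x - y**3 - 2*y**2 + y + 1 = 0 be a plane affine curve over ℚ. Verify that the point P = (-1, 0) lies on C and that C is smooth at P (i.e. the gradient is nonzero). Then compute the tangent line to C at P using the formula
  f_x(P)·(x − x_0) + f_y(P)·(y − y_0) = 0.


Tangent line at P: 4*x + 2*y + 4 = 0.

Step 1: f(-1, 0) = 0, so P lies on C.
Step 2: partial derivatives
  f_x(x, y) = 3*x**2 - 2*x - y**2 - y - 1, f_y(x, y) = -2*x*y - x - 3*y**2 - 4*y + 1.
  f_x(P) = 4, f_y(P) = 2 (gradient nonzero, so P is smooth).
Step 3: tangent line at P: 4·(x − -1) + 2·(y − 0) = 0.
Expanding: 4*x + 2*y + 4 = 0.


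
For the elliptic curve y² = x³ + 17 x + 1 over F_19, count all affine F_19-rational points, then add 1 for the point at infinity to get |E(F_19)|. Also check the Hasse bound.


Affine points = {(0, 1), (0, 18), (1, 0), (2, 9), (2, 10), (4, 0), (7, 8), (7, 11), (9, 3), (9, 16), (13, 5), (13, 14), (14, 0), (17, 4), (17, 15)}; affine count = 15; |E(F_19)| = 16.

Discriminant check: Δ ∝ 4a³ + 27b² = 4·17³ + 27·1² = 4·4913 + 27·1 ≡ 14 (mod 19). Nonzero ⇒ E is nonsingular.
For each x ∈ F_19, compute rhs = x³ + 17·x + 1 mod 19, then count y ∈ F_19 with y² ≡ rhs.
  x = 0: rhs = 1, matching y values: 1, 18 (2 points).
  x = 1: rhs = 0, matching y values: 0 (1 points).
  x = 2: rhs = 5, matching y values: 9, 10 (2 points).
  x = 3: rhs = 3, matching y values: none (0 points).
  x = 4: rhs = 0, matching y values: 0 (1 points).
  x = 5: rhs = 2, matching y values: none (0 points).
  x = 6: rhs = 15, matching y values: none (0 points).
  x = 7: rhs = 7, matching y values: 8, 11 (2 points).
  x = 8: rhs = 3, matching y values: none (0 points).
  x = 9: rhs = 9, matching y values: 3, 16 (2 points).
  x = 10: rhs = 12, matching y values: none (0 points).
  x = 11: rhs = 18, matching y values: none (0 points).
  x = 12: rhs = 14, matching y values: none (0 points).
  x = 13: rhs = 6, matching y values: 5, 14 (2 points).
  x = 14: rhs = 0, matching y values: 0 (1 points).
  x = 15: rhs = 2, matching y values: none (0 points).
  x = 16: rhs = 18, matching y values: none (0 points).
  x = 17: rhs = 16, matching y values: 4, 15 (2 points).
  x = 18: rhs = 2, matching y values: none (0 points).
Total affine count: 15.
Full point count |E(F_19)| = 15 + 1 = 16.
Hasse bound: |16 − (19+1)| = |-4| = 4 ≤ 2√19 ≈ 8.7178 ✓.


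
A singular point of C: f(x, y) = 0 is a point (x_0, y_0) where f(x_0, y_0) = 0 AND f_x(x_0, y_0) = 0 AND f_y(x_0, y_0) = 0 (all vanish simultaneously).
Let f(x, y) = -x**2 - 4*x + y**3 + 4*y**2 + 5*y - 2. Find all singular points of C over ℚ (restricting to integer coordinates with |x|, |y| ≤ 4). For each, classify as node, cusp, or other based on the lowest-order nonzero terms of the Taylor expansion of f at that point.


Singular points: {(-2, -1)}; classification: node.

Compute partial derivatives:
  f_x = -2*x - 4.
  f_y = 3*y**2 + 8*y + 5.
Scan x_0 ∈ {−4, ..., 4}. For each x_0, f_y(x_0, y) is a polynomial in y; find its integer roots y ∈ {−4, ..., 4}, then test f_x and f at those candidates.
  x = -4: f_y(-4, y) = 3*y**2 + 8*y + 5; vanishes at y ∈ {-1}. (-4, -1): f_x = 4 ≠ 0.
  x = -3: f_y(-3, y) = 3*y**2 + 8*y + 5; vanishes at y ∈ {-1}. (-3, -1): f_x = 2 ≠ 0.
  x = -2: f_y(-2, y) = 3*y**2 + 8*y + 5; vanishes at y ∈ {-1}. (-2, -1): f_x = 0, f = 0 — SINGULAR.
  x = -1: f_y(-1, y) = 3*y**2 + 8*y + 5; vanishes at y ∈ {-1}. (-1, -1): f_x = -2 ≠ 0.
  x = 0: f_y(0, y) = 3*y**2 + 8*y + 5; vanishes at y ∈ {-1}. (0, -1): f_x = -4 ≠ 0.
  x = 1: f_y(1, y) = 3*y**2 + 8*y + 5; vanishes at y ∈ {-1}. (1, -1): f_x = -6 ≠ 0.
  x = 2: f_y(2, y) = 3*y**2 + 8*y + 5; vanishes at y ∈ {-1}. (2, -1): f_x = -8 ≠ 0.
  x = 3: f_y(3, y) = 3*y**2 + 8*y + 5; vanishes at y ∈ {-1}. (3, -1): f_x = -10 ≠ 0.
  x = 4: f_y(4, y) = 3*y**2 + 8*y + 5; vanishes at y ∈ {-1}. (4, -1): f_x = -12 ≠ 0.
Only singular point on the grid: (-2, -1).
Classify: substitute x = -2 + u, y = -1 + v and expand: f = -u**2 + v**3 + v**2.
No constant or linear terms (consistent with a singular point). Quadratic part: -u**2 + v**2. Cubic part: v**3.
The quadratic part v**2 - u**2 = (v − u)(v + u) splits into two distinct linear factors, so there are two distinct tangent lines y − -1 = ±(x − -2) — this is a node (ordinary double point).
Classification: node.


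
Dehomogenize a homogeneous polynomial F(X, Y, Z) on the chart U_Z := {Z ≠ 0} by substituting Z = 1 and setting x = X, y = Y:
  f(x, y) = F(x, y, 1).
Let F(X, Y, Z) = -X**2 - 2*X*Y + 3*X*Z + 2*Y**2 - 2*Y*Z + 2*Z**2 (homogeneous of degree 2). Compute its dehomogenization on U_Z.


f(x, y) = -x**2 - 2*x*y + 3*x + 2*y**2 - 2*y + 2

On U_Z we set Z = 1. Each monomial c·X^i·Y^j·Z^k in F becomes c·x^i·y^j·1^k = c·x^i·y^j.
Substituting Z = 1: F(X, Y, 1) = -x**2 - 2*x*y + 3*x + 2*y**2 - 2*y + 2.
Note: deg(f) ≤ deg(F) = 2; strict inequality happens when F is divisible by Z (lost terms).


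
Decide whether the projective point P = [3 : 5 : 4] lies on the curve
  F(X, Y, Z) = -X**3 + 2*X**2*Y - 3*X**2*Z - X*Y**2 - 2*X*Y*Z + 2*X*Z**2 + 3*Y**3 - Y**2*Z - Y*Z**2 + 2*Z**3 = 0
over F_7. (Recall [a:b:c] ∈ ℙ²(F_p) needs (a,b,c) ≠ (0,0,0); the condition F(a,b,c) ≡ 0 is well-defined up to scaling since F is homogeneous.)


F(3,5,4) ≡ 4 (mod 7); P is NOT on the curve.

Evaluate F(3, 5, 4) term-by-term (mod 7).
  -X**3 ↦ -1·27·1·1 = -27
  2*X**2*Y ↦ 2·9·5·1 = 90
  -3*X**2*Z ↦ -3·9·1·4 = -108
  -X*Y**2 ↦ -1·3·25·1 = -75
  -2*X*Y*Z ↦ -2·3·5·4 = -120
  2*X*Z**2 ↦ 2·3·1·16 = 96
  3*Y**3 ↦ 3·1·125·1 = 375
  -Y**2*Z ↦ -1·1·25·4 = -100
  -Y*Z**2 ↦ -1·1·5·16 = -80
  2*Z**3 ↦ 2·1·1·64 = 128
Sum: F(3, 5, 4) = (-27) + (90) + (-108) + (-75) + (-120) + (96) + (375) + (-100) + (-80) + (128) = 179.
Reducing mod 7: 179 ≡ 4 (mod 7).
Since F(a, b, c) ≡ 4 ≠ 0 (mod 7), P does NOT lie on the curve.
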